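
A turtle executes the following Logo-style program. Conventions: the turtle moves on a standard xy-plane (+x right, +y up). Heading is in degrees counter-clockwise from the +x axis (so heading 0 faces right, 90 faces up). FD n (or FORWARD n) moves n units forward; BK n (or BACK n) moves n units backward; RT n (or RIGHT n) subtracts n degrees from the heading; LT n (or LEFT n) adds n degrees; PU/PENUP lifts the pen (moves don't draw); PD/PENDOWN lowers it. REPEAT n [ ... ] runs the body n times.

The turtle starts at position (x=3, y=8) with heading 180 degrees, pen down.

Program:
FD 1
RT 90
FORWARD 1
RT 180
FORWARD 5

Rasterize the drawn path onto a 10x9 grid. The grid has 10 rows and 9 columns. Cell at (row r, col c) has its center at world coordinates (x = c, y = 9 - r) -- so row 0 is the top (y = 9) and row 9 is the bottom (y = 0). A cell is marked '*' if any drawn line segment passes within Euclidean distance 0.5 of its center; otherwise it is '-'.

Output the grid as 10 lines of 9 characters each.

Segment 0: (3,8) -> (2,8)
Segment 1: (2,8) -> (2,9)
Segment 2: (2,9) -> (2,4)

Answer: --*------
--**-----
--*------
--*------
--*------
--*------
---------
---------
---------
---------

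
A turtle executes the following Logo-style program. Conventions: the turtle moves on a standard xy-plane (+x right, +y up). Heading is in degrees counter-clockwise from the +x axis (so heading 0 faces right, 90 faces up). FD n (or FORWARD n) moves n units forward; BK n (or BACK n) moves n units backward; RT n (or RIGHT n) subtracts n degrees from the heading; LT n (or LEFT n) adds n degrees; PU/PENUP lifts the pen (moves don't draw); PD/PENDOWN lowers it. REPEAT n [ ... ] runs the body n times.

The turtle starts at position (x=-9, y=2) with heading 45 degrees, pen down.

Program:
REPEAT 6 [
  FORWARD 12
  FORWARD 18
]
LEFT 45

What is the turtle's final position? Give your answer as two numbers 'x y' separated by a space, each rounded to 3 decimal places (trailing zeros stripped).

Answer: 118.279 129.279

Derivation:
Executing turtle program step by step:
Start: pos=(-9,2), heading=45, pen down
REPEAT 6 [
  -- iteration 1/6 --
  FD 12: (-9,2) -> (-0.515,10.485) [heading=45, draw]
  FD 18: (-0.515,10.485) -> (12.213,23.213) [heading=45, draw]
  -- iteration 2/6 --
  FD 12: (12.213,23.213) -> (20.698,31.698) [heading=45, draw]
  FD 18: (20.698,31.698) -> (33.426,44.426) [heading=45, draw]
  -- iteration 3/6 --
  FD 12: (33.426,44.426) -> (41.912,52.912) [heading=45, draw]
  FD 18: (41.912,52.912) -> (54.64,65.64) [heading=45, draw]
  -- iteration 4/6 --
  FD 12: (54.64,65.64) -> (63.125,74.125) [heading=45, draw]
  FD 18: (63.125,74.125) -> (75.853,86.853) [heading=45, draw]
  -- iteration 5/6 --
  FD 12: (75.853,86.853) -> (84.338,95.338) [heading=45, draw]
  FD 18: (84.338,95.338) -> (97.066,108.066) [heading=45, draw]
  -- iteration 6/6 --
  FD 12: (97.066,108.066) -> (105.551,116.551) [heading=45, draw]
  FD 18: (105.551,116.551) -> (118.279,129.279) [heading=45, draw]
]
LT 45: heading 45 -> 90
Final: pos=(118.279,129.279), heading=90, 12 segment(s) drawn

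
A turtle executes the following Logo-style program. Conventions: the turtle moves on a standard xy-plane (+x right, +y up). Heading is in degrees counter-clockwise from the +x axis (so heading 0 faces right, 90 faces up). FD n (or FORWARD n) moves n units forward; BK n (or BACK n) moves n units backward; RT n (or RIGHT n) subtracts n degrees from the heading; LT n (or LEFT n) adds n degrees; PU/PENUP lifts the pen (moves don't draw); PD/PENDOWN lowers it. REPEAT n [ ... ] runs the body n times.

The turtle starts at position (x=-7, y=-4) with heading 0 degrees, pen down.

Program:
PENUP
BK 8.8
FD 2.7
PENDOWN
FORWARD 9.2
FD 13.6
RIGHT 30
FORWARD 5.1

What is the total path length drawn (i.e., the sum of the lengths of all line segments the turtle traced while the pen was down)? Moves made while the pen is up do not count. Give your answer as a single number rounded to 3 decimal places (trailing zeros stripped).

Answer: 27.9

Derivation:
Executing turtle program step by step:
Start: pos=(-7,-4), heading=0, pen down
PU: pen up
BK 8.8: (-7,-4) -> (-15.8,-4) [heading=0, move]
FD 2.7: (-15.8,-4) -> (-13.1,-4) [heading=0, move]
PD: pen down
FD 9.2: (-13.1,-4) -> (-3.9,-4) [heading=0, draw]
FD 13.6: (-3.9,-4) -> (9.7,-4) [heading=0, draw]
RT 30: heading 0 -> 330
FD 5.1: (9.7,-4) -> (14.117,-6.55) [heading=330, draw]
Final: pos=(14.117,-6.55), heading=330, 3 segment(s) drawn

Segment lengths:
  seg 1: (-13.1,-4) -> (-3.9,-4), length = 9.2
  seg 2: (-3.9,-4) -> (9.7,-4), length = 13.6
  seg 3: (9.7,-4) -> (14.117,-6.55), length = 5.1
Total = 27.9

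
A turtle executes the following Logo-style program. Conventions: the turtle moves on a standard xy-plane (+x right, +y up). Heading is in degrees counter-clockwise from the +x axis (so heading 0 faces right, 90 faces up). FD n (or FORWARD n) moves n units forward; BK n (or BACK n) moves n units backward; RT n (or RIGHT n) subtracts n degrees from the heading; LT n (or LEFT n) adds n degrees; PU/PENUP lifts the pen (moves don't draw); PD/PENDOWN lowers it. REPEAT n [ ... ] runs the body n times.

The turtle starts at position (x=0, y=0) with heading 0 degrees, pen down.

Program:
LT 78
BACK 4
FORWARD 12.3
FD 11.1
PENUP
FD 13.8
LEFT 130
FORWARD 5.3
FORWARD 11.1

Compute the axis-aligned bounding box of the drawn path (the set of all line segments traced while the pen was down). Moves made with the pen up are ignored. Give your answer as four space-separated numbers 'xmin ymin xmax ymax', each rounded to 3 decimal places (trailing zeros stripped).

Executing turtle program step by step:
Start: pos=(0,0), heading=0, pen down
LT 78: heading 0 -> 78
BK 4: (0,0) -> (-0.832,-3.913) [heading=78, draw]
FD 12.3: (-0.832,-3.913) -> (1.726,8.119) [heading=78, draw]
FD 11.1: (1.726,8.119) -> (4.033,18.976) [heading=78, draw]
PU: pen up
FD 13.8: (4.033,18.976) -> (6.903,32.475) [heading=78, move]
LT 130: heading 78 -> 208
FD 5.3: (6.903,32.475) -> (2.223,29.986) [heading=208, move]
FD 11.1: (2.223,29.986) -> (-7.578,24.775) [heading=208, move]
Final: pos=(-7.578,24.775), heading=208, 3 segment(s) drawn

Segment endpoints: x in {-0.832, 0, 1.726, 4.033}, y in {-3.913, 0, 8.119, 18.976}
xmin=-0.832, ymin=-3.913, xmax=4.033, ymax=18.976

Answer: -0.832 -3.913 4.033 18.976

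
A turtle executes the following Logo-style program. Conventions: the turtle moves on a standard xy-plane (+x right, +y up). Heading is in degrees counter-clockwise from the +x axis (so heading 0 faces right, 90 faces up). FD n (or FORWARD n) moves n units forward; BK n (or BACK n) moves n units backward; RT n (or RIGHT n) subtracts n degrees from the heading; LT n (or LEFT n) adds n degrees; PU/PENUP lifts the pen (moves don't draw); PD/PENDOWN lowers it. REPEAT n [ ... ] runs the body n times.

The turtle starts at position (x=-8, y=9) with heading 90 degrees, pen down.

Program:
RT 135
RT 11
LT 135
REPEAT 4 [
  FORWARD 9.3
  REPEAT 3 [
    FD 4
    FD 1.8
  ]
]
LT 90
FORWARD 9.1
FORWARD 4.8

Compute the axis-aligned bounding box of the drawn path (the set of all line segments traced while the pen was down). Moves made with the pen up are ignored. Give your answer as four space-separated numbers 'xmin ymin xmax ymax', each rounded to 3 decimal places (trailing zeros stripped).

Executing turtle program step by step:
Start: pos=(-8,9), heading=90, pen down
RT 135: heading 90 -> 315
RT 11: heading 315 -> 304
LT 135: heading 304 -> 79
REPEAT 4 [
  -- iteration 1/4 --
  FD 9.3: (-8,9) -> (-6.225,18.129) [heading=79, draw]
  REPEAT 3 [
    -- iteration 1/3 --
    FD 4: (-6.225,18.129) -> (-5.462,22.056) [heading=79, draw]
    FD 1.8: (-5.462,22.056) -> (-5.119,23.823) [heading=79, draw]
    -- iteration 2/3 --
    FD 4: (-5.119,23.823) -> (-4.356,27.749) [heading=79, draw]
    FD 1.8: (-4.356,27.749) -> (-4.012,29.516) [heading=79, draw]
    -- iteration 3/3 --
    FD 4: (-4.012,29.516) -> (-3.249,33.443) [heading=79, draw]
    FD 1.8: (-3.249,33.443) -> (-2.905,35.209) [heading=79, draw]
  ]
  -- iteration 2/4 --
  FD 9.3: (-2.905,35.209) -> (-1.131,44.339) [heading=79, draw]
  REPEAT 3 [
    -- iteration 1/3 --
    FD 4: (-1.131,44.339) -> (-0.368,48.265) [heading=79, draw]
    FD 1.8: (-0.368,48.265) -> (-0.024,50.032) [heading=79, draw]
    -- iteration 2/3 --
    FD 4: (-0.024,50.032) -> (0.739,53.959) [heading=79, draw]
    FD 1.8: (0.739,53.959) -> (1.083,55.725) [heading=79, draw]
    -- iteration 3/3 --
    FD 4: (1.083,55.725) -> (1.846,59.652) [heading=79, draw]
    FD 1.8: (1.846,59.652) -> (2.189,61.419) [heading=79, draw]
  ]
  -- iteration 3/4 --
  FD 9.3: (2.189,61.419) -> (3.964,70.548) [heading=79, draw]
  REPEAT 3 [
    -- iteration 1/3 --
    FD 4: (3.964,70.548) -> (4.727,74.475) [heading=79, draw]
    FD 1.8: (4.727,74.475) -> (5.07,76.241) [heading=79, draw]
    -- iteration 2/3 --
    FD 4: (5.07,76.241) -> (5.834,80.168) [heading=79, draw]
    FD 1.8: (5.834,80.168) -> (6.177,81.935) [heading=79, draw]
    -- iteration 3/3 --
    FD 4: (6.177,81.935) -> (6.94,85.861) [heading=79, draw]
    FD 1.8: (6.94,85.861) -> (7.284,87.628) [heading=79, draw]
  ]
  -- iteration 4/4 --
  FD 9.3: (7.284,87.628) -> (9.058,96.757) [heading=79, draw]
  REPEAT 3 [
    -- iteration 1/3 --
    FD 4: (9.058,96.757) -> (9.822,100.684) [heading=79, draw]
    FD 1.8: (9.822,100.684) -> (10.165,102.451) [heading=79, draw]
    -- iteration 2/3 --
    FD 4: (10.165,102.451) -> (10.928,106.377) [heading=79, draw]
    FD 1.8: (10.928,106.377) -> (11.272,108.144) [heading=79, draw]
    -- iteration 3/3 --
    FD 4: (11.272,108.144) -> (12.035,112.071) [heading=79, draw]
    FD 1.8: (12.035,112.071) -> (12.378,113.838) [heading=79, draw]
  ]
]
LT 90: heading 79 -> 169
FD 9.1: (12.378,113.838) -> (3.446,115.574) [heading=169, draw]
FD 4.8: (3.446,115.574) -> (-1.266,116.49) [heading=169, draw]
Final: pos=(-1.266,116.49), heading=169, 30 segment(s) drawn

Segment endpoints: x in {-8, -6.225, -5.462, -5.119, -4.356, -4.012, -3.249, -2.905, -1.266, -1.131, -0.368, -0.024, 0.739, 1.083, 1.846, 2.189, 3.446, 3.964, 4.727, 5.07, 5.834, 6.177, 6.94, 7.284, 9.058, 9.822, 10.165, 10.928, 11.272, 12.035, 12.378}, y in {9, 18.129, 22.056, 23.823, 27.749, 29.516, 33.443, 35.209, 44.339, 48.265, 50.032, 53.959, 55.725, 59.652, 61.419, 70.548, 74.475, 76.241, 80.168, 81.935, 85.861, 87.628, 96.757, 100.684, 102.451, 106.377, 108.144, 112.071, 113.838, 115.574, 116.49}
xmin=-8, ymin=9, xmax=12.378, ymax=116.49

Answer: -8 9 12.378 116.49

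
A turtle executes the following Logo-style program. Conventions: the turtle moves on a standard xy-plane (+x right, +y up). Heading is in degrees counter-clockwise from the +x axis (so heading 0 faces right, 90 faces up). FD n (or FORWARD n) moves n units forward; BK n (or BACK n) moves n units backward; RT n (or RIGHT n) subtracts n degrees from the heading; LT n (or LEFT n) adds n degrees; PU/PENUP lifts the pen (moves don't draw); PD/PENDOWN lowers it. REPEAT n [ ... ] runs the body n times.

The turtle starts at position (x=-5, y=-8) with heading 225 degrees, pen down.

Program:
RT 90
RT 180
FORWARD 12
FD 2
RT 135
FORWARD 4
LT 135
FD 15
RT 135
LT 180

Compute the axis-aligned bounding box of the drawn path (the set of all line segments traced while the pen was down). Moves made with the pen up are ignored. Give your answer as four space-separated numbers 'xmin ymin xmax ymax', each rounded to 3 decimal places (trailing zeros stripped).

Answer: -5 -28.506 11.506 -8

Derivation:
Executing turtle program step by step:
Start: pos=(-5,-8), heading=225, pen down
RT 90: heading 225 -> 135
RT 180: heading 135 -> 315
FD 12: (-5,-8) -> (3.485,-16.485) [heading=315, draw]
FD 2: (3.485,-16.485) -> (4.899,-17.899) [heading=315, draw]
RT 135: heading 315 -> 180
FD 4: (4.899,-17.899) -> (0.899,-17.899) [heading=180, draw]
LT 135: heading 180 -> 315
FD 15: (0.899,-17.899) -> (11.506,-28.506) [heading=315, draw]
RT 135: heading 315 -> 180
LT 180: heading 180 -> 0
Final: pos=(11.506,-28.506), heading=0, 4 segment(s) drawn

Segment endpoints: x in {-5, 0.899, 3.485, 4.899, 11.506}, y in {-28.506, -17.899, -16.485, -8}
xmin=-5, ymin=-28.506, xmax=11.506, ymax=-8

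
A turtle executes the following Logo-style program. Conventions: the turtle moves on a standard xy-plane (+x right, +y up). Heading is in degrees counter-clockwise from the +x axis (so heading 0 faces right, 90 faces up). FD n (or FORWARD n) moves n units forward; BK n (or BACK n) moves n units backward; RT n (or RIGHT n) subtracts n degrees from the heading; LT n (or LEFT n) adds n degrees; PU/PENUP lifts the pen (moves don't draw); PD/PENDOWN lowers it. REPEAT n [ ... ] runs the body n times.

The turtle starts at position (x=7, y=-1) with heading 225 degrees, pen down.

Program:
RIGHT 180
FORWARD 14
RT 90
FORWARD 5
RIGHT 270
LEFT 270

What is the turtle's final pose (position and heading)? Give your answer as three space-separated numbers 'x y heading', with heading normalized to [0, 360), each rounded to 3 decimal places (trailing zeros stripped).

Answer: 20.435 5.364 315

Derivation:
Executing turtle program step by step:
Start: pos=(7,-1), heading=225, pen down
RT 180: heading 225 -> 45
FD 14: (7,-1) -> (16.899,8.899) [heading=45, draw]
RT 90: heading 45 -> 315
FD 5: (16.899,8.899) -> (20.435,5.364) [heading=315, draw]
RT 270: heading 315 -> 45
LT 270: heading 45 -> 315
Final: pos=(20.435,5.364), heading=315, 2 segment(s) drawn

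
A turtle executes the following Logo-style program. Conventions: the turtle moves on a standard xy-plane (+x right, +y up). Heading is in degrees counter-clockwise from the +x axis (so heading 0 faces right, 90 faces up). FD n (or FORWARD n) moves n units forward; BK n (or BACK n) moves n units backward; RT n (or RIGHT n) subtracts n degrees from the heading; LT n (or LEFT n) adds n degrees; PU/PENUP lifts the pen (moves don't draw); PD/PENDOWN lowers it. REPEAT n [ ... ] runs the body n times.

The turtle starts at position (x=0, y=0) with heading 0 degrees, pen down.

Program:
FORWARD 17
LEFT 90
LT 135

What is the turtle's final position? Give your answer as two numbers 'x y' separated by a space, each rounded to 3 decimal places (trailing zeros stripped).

Executing turtle program step by step:
Start: pos=(0,0), heading=0, pen down
FD 17: (0,0) -> (17,0) [heading=0, draw]
LT 90: heading 0 -> 90
LT 135: heading 90 -> 225
Final: pos=(17,0), heading=225, 1 segment(s) drawn

Answer: 17 0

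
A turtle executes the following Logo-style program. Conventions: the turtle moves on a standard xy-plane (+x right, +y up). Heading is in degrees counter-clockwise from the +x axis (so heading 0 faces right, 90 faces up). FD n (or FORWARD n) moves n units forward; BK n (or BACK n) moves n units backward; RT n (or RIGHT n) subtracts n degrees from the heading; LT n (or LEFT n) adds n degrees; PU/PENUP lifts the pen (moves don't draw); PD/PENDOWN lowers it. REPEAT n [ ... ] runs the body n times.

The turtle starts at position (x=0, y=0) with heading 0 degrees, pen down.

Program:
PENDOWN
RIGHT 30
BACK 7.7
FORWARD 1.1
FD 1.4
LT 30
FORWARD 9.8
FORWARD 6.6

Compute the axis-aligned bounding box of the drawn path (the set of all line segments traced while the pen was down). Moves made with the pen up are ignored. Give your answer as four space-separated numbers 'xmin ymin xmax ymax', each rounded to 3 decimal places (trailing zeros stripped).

Answer: -6.668 0 11.897 3.85

Derivation:
Executing turtle program step by step:
Start: pos=(0,0), heading=0, pen down
PD: pen down
RT 30: heading 0 -> 330
BK 7.7: (0,0) -> (-6.668,3.85) [heading=330, draw]
FD 1.1: (-6.668,3.85) -> (-5.716,3.3) [heading=330, draw]
FD 1.4: (-5.716,3.3) -> (-4.503,2.6) [heading=330, draw]
LT 30: heading 330 -> 0
FD 9.8: (-4.503,2.6) -> (5.297,2.6) [heading=0, draw]
FD 6.6: (5.297,2.6) -> (11.897,2.6) [heading=0, draw]
Final: pos=(11.897,2.6), heading=0, 5 segment(s) drawn

Segment endpoints: x in {-6.668, -5.716, -4.503, 0, 5.297, 11.897}, y in {0, 2.6, 3.3, 3.85}
xmin=-6.668, ymin=0, xmax=11.897, ymax=3.85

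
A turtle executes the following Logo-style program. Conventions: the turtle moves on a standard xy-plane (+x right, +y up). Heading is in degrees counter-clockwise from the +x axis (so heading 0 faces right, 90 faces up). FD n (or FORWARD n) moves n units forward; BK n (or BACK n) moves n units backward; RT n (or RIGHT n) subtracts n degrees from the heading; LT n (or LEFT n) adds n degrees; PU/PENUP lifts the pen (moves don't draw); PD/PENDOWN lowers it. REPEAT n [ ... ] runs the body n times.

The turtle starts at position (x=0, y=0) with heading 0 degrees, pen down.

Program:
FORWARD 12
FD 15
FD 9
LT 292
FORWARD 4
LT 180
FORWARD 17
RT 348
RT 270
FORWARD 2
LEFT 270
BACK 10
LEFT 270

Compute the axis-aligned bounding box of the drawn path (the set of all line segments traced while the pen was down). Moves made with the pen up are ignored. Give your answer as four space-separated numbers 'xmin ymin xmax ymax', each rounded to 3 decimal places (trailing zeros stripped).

Executing turtle program step by step:
Start: pos=(0,0), heading=0, pen down
FD 12: (0,0) -> (12,0) [heading=0, draw]
FD 15: (12,0) -> (27,0) [heading=0, draw]
FD 9: (27,0) -> (36,0) [heading=0, draw]
LT 292: heading 0 -> 292
FD 4: (36,0) -> (37.498,-3.709) [heading=292, draw]
LT 180: heading 292 -> 112
FD 17: (37.498,-3.709) -> (31.13,12.053) [heading=112, draw]
RT 348: heading 112 -> 124
RT 270: heading 124 -> 214
FD 2: (31.13,12.053) -> (29.472,10.935) [heading=214, draw]
LT 270: heading 214 -> 124
BK 10: (29.472,10.935) -> (35.064,2.645) [heading=124, draw]
LT 270: heading 124 -> 34
Final: pos=(35.064,2.645), heading=34, 7 segment(s) drawn

Segment endpoints: x in {0, 12, 27, 29.472, 31.13, 35.064, 36, 37.498}, y in {-3.709, 0, 2.645, 10.935, 12.053}
xmin=0, ymin=-3.709, xmax=37.498, ymax=12.053

Answer: 0 -3.709 37.498 12.053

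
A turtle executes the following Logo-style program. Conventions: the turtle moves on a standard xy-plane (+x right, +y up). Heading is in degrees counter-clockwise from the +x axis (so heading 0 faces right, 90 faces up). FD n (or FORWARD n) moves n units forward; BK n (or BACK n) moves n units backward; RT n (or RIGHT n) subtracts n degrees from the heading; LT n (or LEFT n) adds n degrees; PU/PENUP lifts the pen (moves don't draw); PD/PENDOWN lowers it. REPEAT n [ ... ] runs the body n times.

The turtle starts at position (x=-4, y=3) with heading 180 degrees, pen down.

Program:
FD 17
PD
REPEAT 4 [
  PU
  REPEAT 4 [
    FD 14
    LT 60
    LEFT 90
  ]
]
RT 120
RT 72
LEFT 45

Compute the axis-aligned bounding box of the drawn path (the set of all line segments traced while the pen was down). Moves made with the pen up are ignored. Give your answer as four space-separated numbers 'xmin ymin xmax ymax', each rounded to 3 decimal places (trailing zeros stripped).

Answer: -21 3 -4 3

Derivation:
Executing turtle program step by step:
Start: pos=(-4,3), heading=180, pen down
FD 17: (-4,3) -> (-21,3) [heading=180, draw]
PD: pen down
REPEAT 4 [
  -- iteration 1/4 --
  PU: pen up
  REPEAT 4 [
    -- iteration 1/4 --
    FD 14: (-21,3) -> (-35,3) [heading=180, move]
    LT 60: heading 180 -> 240
    LT 90: heading 240 -> 330
    -- iteration 2/4 --
    FD 14: (-35,3) -> (-22.876,-4) [heading=330, move]
    LT 60: heading 330 -> 30
    LT 90: heading 30 -> 120
    -- iteration 3/4 --
    FD 14: (-22.876,-4) -> (-29.876,8.124) [heading=120, move]
    LT 60: heading 120 -> 180
    LT 90: heading 180 -> 270
    -- iteration 4/4 --
    FD 14: (-29.876,8.124) -> (-29.876,-5.876) [heading=270, move]
    LT 60: heading 270 -> 330
    LT 90: heading 330 -> 60
  ]
  -- iteration 2/4 --
  PU: pen up
  REPEAT 4 [
    -- iteration 1/4 --
    FD 14: (-29.876,-5.876) -> (-22.876,6.249) [heading=60, move]
    LT 60: heading 60 -> 120
    LT 90: heading 120 -> 210
    -- iteration 2/4 --
    FD 14: (-22.876,6.249) -> (-35,-0.751) [heading=210, move]
    LT 60: heading 210 -> 270
    LT 90: heading 270 -> 0
    -- iteration 3/4 --
    FD 14: (-35,-0.751) -> (-21,-0.751) [heading=0, move]
    LT 60: heading 0 -> 60
    LT 90: heading 60 -> 150
    -- iteration 4/4 --
    FD 14: (-21,-0.751) -> (-33.124,6.249) [heading=150, move]
    LT 60: heading 150 -> 210
    LT 90: heading 210 -> 300
  ]
  -- iteration 3/4 --
  PU: pen up
  REPEAT 4 [
    -- iteration 1/4 --
    FD 14: (-33.124,6.249) -> (-26.124,-5.876) [heading=300, move]
    LT 60: heading 300 -> 0
    LT 90: heading 0 -> 90
    -- iteration 2/4 --
    FD 14: (-26.124,-5.876) -> (-26.124,8.124) [heading=90, move]
    LT 60: heading 90 -> 150
    LT 90: heading 150 -> 240
    -- iteration 3/4 --
    FD 14: (-26.124,8.124) -> (-33.124,-4) [heading=240, move]
    LT 60: heading 240 -> 300
    LT 90: heading 300 -> 30
    -- iteration 4/4 --
    FD 14: (-33.124,-4) -> (-21,3) [heading=30, move]
    LT 60: heading 30 -> 90
    LT 90: heading 90 -> 180
  ]
  -- iteration 4/4 --
  PU: pen up
  REPEAT 4 [
    -- iteration 1/4 --
    FD 14: (-21,3) -> (-35,3) [heading=180, move]
    LT 60: heading 180 -> 240
    LT 90: heading 240 -> 330
    -- iteration 2/4 --
    FD 14: (-35,3) -> (-22.876,-4) [heading=330, move]
    LT 60: heading 330 -> 30
    LT 90: heading 30 -> 120
    -- iteration 3/4 --
    FD 14: (-22.876,-4) -> (-29.876,8.124) [heading=120, move]
    LT 60: heading 120 -> 180
    LT 90: heading 180 -> 270
    -- iteration 4/4 --
    FD 14: (-29.876,8.124) -> (-29.876,-5.876) [heading=270, move]
    LT 60: heading 270 -> 330
    LT 90: heading 330 -> 60
  ]
]
RT 120: heading 60 -> 300
RT 72: heading 300 -> 228
LT 45: heading 228 -> 273
Final: pos=(-29.876,-5.876), heading=273, 1 segment(s) drawn

Segment endpoints: x in {-21, -4}, y in {3, 3}
xmin=-21, ymin=3, xmax=-4, ymax=3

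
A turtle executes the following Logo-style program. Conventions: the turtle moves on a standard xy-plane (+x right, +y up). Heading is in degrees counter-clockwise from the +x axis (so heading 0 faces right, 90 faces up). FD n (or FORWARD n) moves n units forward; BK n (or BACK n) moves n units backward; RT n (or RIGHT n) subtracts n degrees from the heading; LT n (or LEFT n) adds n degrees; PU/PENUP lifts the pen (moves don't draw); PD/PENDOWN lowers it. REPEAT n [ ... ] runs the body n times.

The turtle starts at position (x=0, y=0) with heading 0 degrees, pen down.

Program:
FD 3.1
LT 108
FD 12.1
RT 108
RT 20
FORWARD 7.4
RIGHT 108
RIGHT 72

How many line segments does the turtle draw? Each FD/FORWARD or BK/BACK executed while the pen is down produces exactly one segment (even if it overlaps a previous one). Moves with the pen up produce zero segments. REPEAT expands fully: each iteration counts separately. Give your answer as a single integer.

Executing turtle program step by step:
Start: pos=(0,0), heading=0, pen down
FD 3.1: (0,0) -> (3.1,0) [heading=0, draw]
LT 108: heading 0 -> 108
FD 12.1: (3.1,0) -> (-0.639,11.508) [heading=108, draw]
RT 108: heading 108 -> 0
RT 20: heading 0 -> 340
FD 7.4: (-0.639,11.508) -> (6.315,8.977) [heading=340, draw]
RT 108: heading 340 -> 232
RT 72: heading 232 -> 160
Final: pos=(6.315,8.977), heading=160, 3 segment(s) drawn
Segments drawn: 3

Answer: 3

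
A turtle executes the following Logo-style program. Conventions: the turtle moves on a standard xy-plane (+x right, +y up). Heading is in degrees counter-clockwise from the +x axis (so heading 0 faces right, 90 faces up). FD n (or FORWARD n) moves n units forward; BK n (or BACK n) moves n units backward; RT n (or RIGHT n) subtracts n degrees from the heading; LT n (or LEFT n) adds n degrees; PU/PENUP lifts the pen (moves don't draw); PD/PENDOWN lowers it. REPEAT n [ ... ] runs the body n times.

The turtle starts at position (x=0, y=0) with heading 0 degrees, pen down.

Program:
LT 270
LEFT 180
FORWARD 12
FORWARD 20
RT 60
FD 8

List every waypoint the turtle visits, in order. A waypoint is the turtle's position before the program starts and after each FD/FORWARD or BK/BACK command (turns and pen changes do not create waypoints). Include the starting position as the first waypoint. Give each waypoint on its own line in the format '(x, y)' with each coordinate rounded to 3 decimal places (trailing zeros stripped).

Answer: (0, 0)
(0, 12)
(0, 32)
(6.928, 36)

Derivation:
Executing turtle program step by step:
Start: pos=(0,0), heading=0, pen down
LT 270: heading 0 -> 270
LT 180: heading 270 -> 90
FD 12: (0,0) -> (0,12) [heading=90, draw]
FD 20: (0,12) -> (0,32) [heading=90, draw]
RT 60: heading 90 -> 30
FD 8: (0,32) -> (6.928,36) [heading=30, draw]
Final: pos=(6.928,36), heading=30, 3 segment(s) drawn
Waypoints (4 total):
(0, 0)
(0, 12)
(0, 32)
(6.928, 36)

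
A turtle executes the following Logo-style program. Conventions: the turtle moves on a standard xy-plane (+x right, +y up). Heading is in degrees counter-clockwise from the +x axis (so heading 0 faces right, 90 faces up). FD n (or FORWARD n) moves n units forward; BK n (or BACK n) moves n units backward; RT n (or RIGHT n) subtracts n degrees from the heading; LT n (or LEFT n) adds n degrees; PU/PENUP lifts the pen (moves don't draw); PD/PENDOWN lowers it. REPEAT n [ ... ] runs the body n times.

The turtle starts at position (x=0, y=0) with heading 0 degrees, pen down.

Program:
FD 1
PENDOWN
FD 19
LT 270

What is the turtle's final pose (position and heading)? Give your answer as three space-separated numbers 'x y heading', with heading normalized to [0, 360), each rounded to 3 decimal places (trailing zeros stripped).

Executing turtle program step by step:
Start: pos=(0,0), heading=0, pen down
FD 1: (0,0) -> (1,0) [heading=0, draw]
PD: pen down
FD 19: (1,0) -> (20,0) [heading=0, draw]
LT 270: heading 0 -> 270
Final: pos=(20,0), heading=270, 2 segment(s) drawn

Answer: 20 0 270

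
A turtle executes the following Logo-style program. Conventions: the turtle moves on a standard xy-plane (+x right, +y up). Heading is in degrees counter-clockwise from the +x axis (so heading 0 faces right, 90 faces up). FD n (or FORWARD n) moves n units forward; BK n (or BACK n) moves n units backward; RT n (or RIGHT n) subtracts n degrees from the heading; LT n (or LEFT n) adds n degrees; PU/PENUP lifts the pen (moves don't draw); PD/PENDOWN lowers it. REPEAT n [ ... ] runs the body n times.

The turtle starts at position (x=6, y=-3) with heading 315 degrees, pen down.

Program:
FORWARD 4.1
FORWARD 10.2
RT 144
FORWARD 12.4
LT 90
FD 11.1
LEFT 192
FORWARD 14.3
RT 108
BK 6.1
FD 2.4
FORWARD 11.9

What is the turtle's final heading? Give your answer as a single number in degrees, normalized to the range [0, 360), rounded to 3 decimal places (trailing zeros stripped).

Answer: 345

Derivation:
Executing turtle program step by step:
Start: pos=(6,-3), heading=315, pen down
FD 4.1: (6,-3) -> (8.899,-5.899) [heading=315, draw]
FD 10.2: (8.899,-5.899) -> (16.112,-13.112) [heading=315, draw]
RT 144: heading 315 -> 171
FD 12.4: (16.112,-13.112) -> (3.864,-11.172) [heading=171, draw]
LT 90: heading 171 -> 261
FD 11.1: (3.864,-11.172) -> (2.128,-22.135) [heading=261, draw]
LT 192: heading 261 -> 93
FD 14.3: (2.128,-22.135) -> (1.379,-7.855) [heading=93, draw]
RT 108: heading 93 -> 345
BK 6.1: (1.379,-7.855) -> (-4.513,-6.276) [heading=345, draw]
FD 2.4: (-4.513,-6.276) -> (-2.194,-6.897) [heading=345, draw]
FD 11.9: (-2.194,-6.897) -> (9.3,-9.977) [heading=345, draw]
Final: pos=(9.3,-9.977), heading=345, 8 segment(s) drawn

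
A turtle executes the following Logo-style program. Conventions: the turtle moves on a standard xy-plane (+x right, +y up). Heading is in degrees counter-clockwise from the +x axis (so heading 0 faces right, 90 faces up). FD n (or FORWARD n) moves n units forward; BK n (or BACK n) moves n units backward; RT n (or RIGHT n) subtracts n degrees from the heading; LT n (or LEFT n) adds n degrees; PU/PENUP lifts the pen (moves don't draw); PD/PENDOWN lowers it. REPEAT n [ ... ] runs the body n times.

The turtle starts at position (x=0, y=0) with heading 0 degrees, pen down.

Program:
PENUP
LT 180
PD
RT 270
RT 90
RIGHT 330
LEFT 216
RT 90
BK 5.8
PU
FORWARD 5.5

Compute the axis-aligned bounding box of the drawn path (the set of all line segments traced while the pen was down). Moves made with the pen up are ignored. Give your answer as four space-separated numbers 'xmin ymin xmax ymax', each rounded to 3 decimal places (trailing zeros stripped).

Executing turtle program step by step:
Start: pos=(0,0), heading=0, pen down
PU: pen up
LT 180: heading 0 -> 180
PD: pen down
RT 270: heading 180 -> 270
RT 90: heading 270 -> 180
RT 330: heading 180 -> 210
LT 216: heading 210 -> 66
RT 90: heading 66 -> 336
BK 5.8: (0,0) -> (-5.299,2.359) [heading=336, draw]
PU: pen up
FD 5.5: (-5.299,2.359) -> (-0.274,0.122) [heading=336, move]
Final: pos=(-0.274,0.122), heading=336, 1 segment(s) drawn

Segment endpoints: x in {-5.299, 0}, y in {0, 2.359}
xmin=-5.299, ymin=0, xmax=0, ymax=2.359

Answer: -5.299 0 0 2.359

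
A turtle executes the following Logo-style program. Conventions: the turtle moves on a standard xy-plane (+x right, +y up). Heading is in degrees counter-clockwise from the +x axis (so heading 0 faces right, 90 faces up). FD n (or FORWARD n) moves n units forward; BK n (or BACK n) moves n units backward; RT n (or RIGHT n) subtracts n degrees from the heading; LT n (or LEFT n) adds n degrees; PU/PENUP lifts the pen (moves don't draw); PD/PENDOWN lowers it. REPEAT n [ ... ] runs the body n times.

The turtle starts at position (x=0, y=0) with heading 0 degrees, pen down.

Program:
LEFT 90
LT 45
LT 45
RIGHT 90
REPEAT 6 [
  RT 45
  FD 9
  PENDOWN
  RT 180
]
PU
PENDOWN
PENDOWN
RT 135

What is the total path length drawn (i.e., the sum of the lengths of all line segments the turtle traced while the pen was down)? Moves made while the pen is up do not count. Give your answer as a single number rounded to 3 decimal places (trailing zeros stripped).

Executing turtle program step by step:
Start: pos=(0,0), heading=0, pen down
LT 90: heading 0 -> 90
LT 45: heading 90 -> 135
LT 45: heading 135 -> 180
RT 90: heading 180 -> 90
REPEAT 6 [
  -- iteration 1/6 --
  RT 45: heading 90 -> 45
  FD 9: (0,0) -> (6.364,6.364) [heading=45, draw]
  PD: pen down
  RT 180: heading 45 -> 225
  -- iteration 2/6 --
  RT 45: heading 225 -> 180
  FD 9: (6.364,6.364) -> (-2.636,6.364) [heading=180, draw]
  PD: pen down
  RT 180: heading 180 -> 0
  -- iteration 3/6 --
  RT 45: heading 0 -> 315
  FD 9: (-2.636,6.364) -> (3.728,0) [heading=315, draw]
  PD: pen down
  RT 180: heading 315 -> 135
  -- iteration 4/6 --
  RT 45: heading 135 -> 90
  FD 9: (3.728,0) -> (3.728,9) [heading=90, draw]
  PD: pen down
  RT 180: heading 90 -> 270
  -- iteration 5/6 --
  RT 45: heading 270 -> 225
  FD 9: (3.728,9) -> (-2.636,2.636) [heading=225, draw]
  PD: pen down
  RT 180: heading 225 -> 45
  -- iteration 6/6 --
  RT 45: heading 45 -> 0
  FD 9: (-2.636,2.636) -> (6.364,2.636) [heading=0, draw]
  PD: pen down
  RT 180: heading 0 -> 180
]
PU: pen up
PD: pen down
PD: pen down
RT 135: heading 180 -> 45
Final: pos=(6.364,2.636), heading=45, 6 segment(s) drawn

Segment lengths:
  seg 1: (0,0) -> (6.364,6.364), length = 9
  seg 2: (6.364,6.364) -> (-2.636,6.364), length = 9
  seg 3: (-2.636,6.364) -> (3.728,0), length = 9
  seg 4: (3.728,0) -> (3.728,9), length = 9
  seg 5: (3.728,9) -> (-2.636,2.636), length = 9
  seg 6: (-2.636,2.636) -> (6.364,2.636), length = 9
Total = 54

Answer: 54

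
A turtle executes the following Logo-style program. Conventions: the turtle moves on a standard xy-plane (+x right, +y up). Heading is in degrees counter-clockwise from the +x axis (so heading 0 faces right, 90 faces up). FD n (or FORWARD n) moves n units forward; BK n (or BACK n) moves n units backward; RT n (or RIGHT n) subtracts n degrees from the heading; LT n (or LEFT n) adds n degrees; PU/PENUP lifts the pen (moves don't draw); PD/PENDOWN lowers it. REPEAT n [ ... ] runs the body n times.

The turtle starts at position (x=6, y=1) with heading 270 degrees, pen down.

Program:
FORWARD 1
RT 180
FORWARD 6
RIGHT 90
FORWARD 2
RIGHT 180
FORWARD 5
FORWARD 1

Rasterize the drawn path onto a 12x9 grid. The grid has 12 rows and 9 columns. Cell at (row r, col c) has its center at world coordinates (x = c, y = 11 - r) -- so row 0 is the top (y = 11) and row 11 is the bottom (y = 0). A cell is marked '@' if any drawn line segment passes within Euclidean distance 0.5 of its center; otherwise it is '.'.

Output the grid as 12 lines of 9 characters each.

Segment 0: (6,1) -> (6,0)
Segment 1: (6,0) -> (6,6)
Segment 2: (6,6) -> (8,6)
Segment 3: (8,6) -> (3,6)
Segment 4: (3,6) -> (2,6)

Answer: .........
.........
.........
.........
.........
..@@@@@@@
......@..
......@..
......@..
......@..
......@..
......@..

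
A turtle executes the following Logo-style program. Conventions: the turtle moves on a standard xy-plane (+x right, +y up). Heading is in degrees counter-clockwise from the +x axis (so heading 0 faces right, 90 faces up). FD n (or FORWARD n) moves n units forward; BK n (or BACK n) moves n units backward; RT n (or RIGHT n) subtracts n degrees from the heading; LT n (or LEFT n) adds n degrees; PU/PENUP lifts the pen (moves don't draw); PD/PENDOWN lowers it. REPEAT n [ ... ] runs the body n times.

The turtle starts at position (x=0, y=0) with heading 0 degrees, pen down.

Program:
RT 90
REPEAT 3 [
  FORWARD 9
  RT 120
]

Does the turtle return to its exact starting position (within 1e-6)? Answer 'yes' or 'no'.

Answer: yes

Derivation:
Executing turtle program step by step:
Start: pos=(0,0), heading=0, pen down
RT 90: heading 0 -> 270
REPEAT 3 [
  -- iteration 1/3 --
  FD 9: (0,0) -> (0,-9) [heading=270, draw]
  RT 120: heading 270 -> 150
  -- iteration 2/3 --
  FD 9: (0,-9) -> (-7.794,-4.5) [heading=150, draw]
  RT 120: heading 150 -> 30
  -- iteration 3/3 --
  FD 9: (-7.794,-4.5) -> (0,0) [heading=30, draw]
  RT 120: heading 30 -> 270
]
Final: pos=(0,0), heading=270, 3 segment(s) drawn

Start position: (0, 0)
Final position: (0, 0)
Distance = 0; < 1e-6 -> CLOSED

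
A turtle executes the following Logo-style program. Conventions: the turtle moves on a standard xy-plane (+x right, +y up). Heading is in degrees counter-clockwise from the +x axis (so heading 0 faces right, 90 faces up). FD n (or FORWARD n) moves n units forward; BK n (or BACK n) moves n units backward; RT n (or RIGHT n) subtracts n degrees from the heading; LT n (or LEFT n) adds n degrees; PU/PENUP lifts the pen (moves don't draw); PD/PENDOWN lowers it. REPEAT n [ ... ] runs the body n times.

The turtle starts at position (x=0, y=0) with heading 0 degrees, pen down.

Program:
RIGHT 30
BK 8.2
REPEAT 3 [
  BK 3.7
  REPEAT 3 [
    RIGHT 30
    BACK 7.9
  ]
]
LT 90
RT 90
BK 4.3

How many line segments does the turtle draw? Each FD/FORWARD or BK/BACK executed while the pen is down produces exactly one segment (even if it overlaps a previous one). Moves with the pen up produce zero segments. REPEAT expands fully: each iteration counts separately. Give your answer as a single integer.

Executing turtle program step by step:
Start: pos=(0,0), heading=0, pen down
RT 30: heading 0 -> 330
BK 8.2: (0,0) -> (-7.101,4.1) [heading=330, draw]
REPEAT 3 [
  -- iteration 1/3 --
  BK 3.7: (-7.101,4.1) -> (-10.306,5.95) [heading=330, draw]
  REPEAT 3 [
    -- iteration 1/3 --
    RT 30: heading 330 -> 300
    BK 7.9: (-10.306,5.95) -> (-14.256,12.792) [heading=300, draw]
    -- iteration 2/3 --
    RT 30: heading 300 -> 270
    BK 7.9: (-14.256,12.792) -> (-14.256,20.692) [heading=270, draw]
    -- iteration 3/3 --
    RT 30: heading 270 -> 240
    BK 7.9: (-14.256,20.692) -> (-10.306,27.533) [heading=240, draw]
  ]
  -- iteration 2/3 --
  BK 3.7: (-10.306,27.533) -> (-8.456,30.737) [heading=240, draw]
  REPEAT 3 [
    -- iteration 1/3 --
    RT 30: heading 240 -> 210
    BK 7.9: (-8.456,30.737) -> (-1.614,34.687) [heading=210, draw]
    -- iteration 2/3 --
    RT 30: heading 210 -> 180
    BK 7.9: (-1.614,34.687) -> (6.286,34.687) [heading=180, draw]
    -- iteration 3/3 --
    RT 30: heading 180 -> 150
    BK 7.9: (6.286,34.687) -> (13.127,30.737) [heading=150, draw]
  ]
  -- iteration 3/3 --
  BK 3.7: (13.127,30.737) -> (16.332,28.887) [heading=150, draw]
  REPEAT 3 [
    -- iteration 1/3 --
    RT 30: heading 150 -> 120
    BK 7.9: (16.332,28.887) -> (20.282,22.046) [heading=120, draw]
    -- iteration 2/3 --
    RT 30: heading 120 -> 90
    BK 7.9: (20.282,22.046) -> (20.282,14.146) [heading=90, draw]
    -- iteration 3/3 --
    RT 30: heading 90 -> 60
    BK 7.9: (20.282,14.146) -> (16.332,7.304) [heading=60, draw]
  ]
]
LT 90: heading 60 -> 150
RT 90: heading 150 -> 60
BK 4.3: (16.332,7.304) -> (14.182,3.58) [heading=60, draw]
Final: pos=(14.182,3.58), heading=60, 14 segment(s) drawn
Segments drawn: 14

Answer: 14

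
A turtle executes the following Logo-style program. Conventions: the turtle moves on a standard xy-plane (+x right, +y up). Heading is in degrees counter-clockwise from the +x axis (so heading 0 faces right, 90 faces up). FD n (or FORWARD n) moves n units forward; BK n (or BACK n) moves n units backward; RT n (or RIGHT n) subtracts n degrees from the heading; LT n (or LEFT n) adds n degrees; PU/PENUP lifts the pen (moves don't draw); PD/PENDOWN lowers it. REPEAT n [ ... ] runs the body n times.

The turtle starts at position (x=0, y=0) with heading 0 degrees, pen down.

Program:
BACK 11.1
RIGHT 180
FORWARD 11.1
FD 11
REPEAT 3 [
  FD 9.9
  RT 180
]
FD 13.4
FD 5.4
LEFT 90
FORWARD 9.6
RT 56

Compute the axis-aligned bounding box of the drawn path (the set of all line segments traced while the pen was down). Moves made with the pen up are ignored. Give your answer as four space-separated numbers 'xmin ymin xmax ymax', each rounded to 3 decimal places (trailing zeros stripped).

Answer: -43.1 0 0 9.6

Derivation:
Executing turtle program step by step:
Start: pos=(0,0), heading=0, pen down
BK 11.1: (0,0) -> (-11.1,0) [heading=0, draw]
RT 180: heading 0 -> 180
FD 11.1: (-11.1,0) -> (-22.2,0) [heading=180, draw]
FD 11: (-22.2,0) -> (-33.2,0) [heading=180, draw]
REPEAT 3 [
  -- iteration 1/3 --
  FD 9.9: (-33.2,0) -> (-43.1,0) [heading=180, draw]
  RT 180: heading 180 -> 0
  -- iteration 2/3 --
  FD 9.9: (-43.1,0) -> (-33.2,0) [heading=0, draw]
  RT 180: heading 0 -> 180
  -- iteration 3/3 --
  FD 9.9: (-33.2,0) -> (-43.1,0) [heading=180, draw]
  RT 180: heading 180 -> 0
]
FD 13.4: (-43.1,0) -> (-29.7,0) [heading=0, draw]
FD 5.4: (-29.7,0) -> (-24.3,0) [heading=0, draw]
LT 90: heading 0 -> 90
FD 9.6: (-24.3,0) -> (-24.3,9.6) [heading=90, draw]
RT 56: heading 90 -> 34
Final: pos=(-24.3,9.6), heading=34, 9 segment(s) drawn

Segment endpoints: x in {-43.1, -33.2, -29.7, -24.3, -24.3, -22.2, -11.1, 0}, y in {0, 0, 0, 0, 0, 0, 0, 0, 9.6}
xmin=-43.1, ymin=0, xmax=0, ymax=9.6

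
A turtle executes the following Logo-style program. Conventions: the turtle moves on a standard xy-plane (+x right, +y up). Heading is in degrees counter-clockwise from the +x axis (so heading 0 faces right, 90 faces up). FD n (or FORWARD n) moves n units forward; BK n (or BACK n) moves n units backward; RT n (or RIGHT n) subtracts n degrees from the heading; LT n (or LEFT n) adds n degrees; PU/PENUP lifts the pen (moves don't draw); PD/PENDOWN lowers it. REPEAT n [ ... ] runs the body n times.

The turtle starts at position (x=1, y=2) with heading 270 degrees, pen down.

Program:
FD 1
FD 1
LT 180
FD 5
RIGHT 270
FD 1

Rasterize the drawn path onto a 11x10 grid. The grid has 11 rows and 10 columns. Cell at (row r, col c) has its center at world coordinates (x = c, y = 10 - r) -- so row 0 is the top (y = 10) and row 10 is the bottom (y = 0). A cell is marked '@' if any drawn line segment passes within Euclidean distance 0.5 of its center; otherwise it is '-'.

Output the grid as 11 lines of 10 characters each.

Answer: ----------
----------
----------
----------
----------
@@--------
-@--------
-@--------
-@--------
-@--------
-@--------

Derivation:
Segment 0: (1,2) -> (1,1)
Segment 1: (1,1) -> (1,0)
Segment 2: (1,0) -> (1,5)
Segment 3: (1,5) -> (0,5)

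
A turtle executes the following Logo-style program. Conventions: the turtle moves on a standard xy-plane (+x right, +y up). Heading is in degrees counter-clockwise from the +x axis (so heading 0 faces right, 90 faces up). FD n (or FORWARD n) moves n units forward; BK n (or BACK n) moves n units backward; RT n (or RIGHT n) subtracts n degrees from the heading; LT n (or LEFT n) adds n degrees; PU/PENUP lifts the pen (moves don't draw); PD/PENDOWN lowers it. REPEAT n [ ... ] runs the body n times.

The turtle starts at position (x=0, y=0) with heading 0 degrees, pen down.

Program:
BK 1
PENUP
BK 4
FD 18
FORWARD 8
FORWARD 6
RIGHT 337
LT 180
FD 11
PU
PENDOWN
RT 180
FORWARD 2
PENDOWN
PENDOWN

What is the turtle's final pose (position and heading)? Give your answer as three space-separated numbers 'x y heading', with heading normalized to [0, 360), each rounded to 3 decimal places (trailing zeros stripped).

Executing turtle program step by step:
Start: pos=(0,0), heading=0, pen down
BK 1: (0,0) -> (-1,0) [heading=0, draw]
PU: pen up
BK 4: (-1,0) -> (-5,0) [heading=0, move]
FD 18: (-5,0) -> (13,0) [heading=0, move]
FD 8: (13,0) -> (21,0) [heading=0, move]
FD 6: (21,0) -> (27,0) [heading=0, move]
RT 337: heading 0 -> 23
LT 180: heading 23 -> 203
FD 11: (27,0) -> (16.874,-4.298) [heading=203, move]
PU: pen up
PD: pen down
RT 180: heading 203 -> 23
FD 2: (16.874,-4.298) -> (18.715,-3.517) [heading=23, draw]
PD: pen down
PD: pen down
Final: pos=(18.715,-3.517), heading=23, 2 segment(s) drawn

Answer: 18.715 -3.517 23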